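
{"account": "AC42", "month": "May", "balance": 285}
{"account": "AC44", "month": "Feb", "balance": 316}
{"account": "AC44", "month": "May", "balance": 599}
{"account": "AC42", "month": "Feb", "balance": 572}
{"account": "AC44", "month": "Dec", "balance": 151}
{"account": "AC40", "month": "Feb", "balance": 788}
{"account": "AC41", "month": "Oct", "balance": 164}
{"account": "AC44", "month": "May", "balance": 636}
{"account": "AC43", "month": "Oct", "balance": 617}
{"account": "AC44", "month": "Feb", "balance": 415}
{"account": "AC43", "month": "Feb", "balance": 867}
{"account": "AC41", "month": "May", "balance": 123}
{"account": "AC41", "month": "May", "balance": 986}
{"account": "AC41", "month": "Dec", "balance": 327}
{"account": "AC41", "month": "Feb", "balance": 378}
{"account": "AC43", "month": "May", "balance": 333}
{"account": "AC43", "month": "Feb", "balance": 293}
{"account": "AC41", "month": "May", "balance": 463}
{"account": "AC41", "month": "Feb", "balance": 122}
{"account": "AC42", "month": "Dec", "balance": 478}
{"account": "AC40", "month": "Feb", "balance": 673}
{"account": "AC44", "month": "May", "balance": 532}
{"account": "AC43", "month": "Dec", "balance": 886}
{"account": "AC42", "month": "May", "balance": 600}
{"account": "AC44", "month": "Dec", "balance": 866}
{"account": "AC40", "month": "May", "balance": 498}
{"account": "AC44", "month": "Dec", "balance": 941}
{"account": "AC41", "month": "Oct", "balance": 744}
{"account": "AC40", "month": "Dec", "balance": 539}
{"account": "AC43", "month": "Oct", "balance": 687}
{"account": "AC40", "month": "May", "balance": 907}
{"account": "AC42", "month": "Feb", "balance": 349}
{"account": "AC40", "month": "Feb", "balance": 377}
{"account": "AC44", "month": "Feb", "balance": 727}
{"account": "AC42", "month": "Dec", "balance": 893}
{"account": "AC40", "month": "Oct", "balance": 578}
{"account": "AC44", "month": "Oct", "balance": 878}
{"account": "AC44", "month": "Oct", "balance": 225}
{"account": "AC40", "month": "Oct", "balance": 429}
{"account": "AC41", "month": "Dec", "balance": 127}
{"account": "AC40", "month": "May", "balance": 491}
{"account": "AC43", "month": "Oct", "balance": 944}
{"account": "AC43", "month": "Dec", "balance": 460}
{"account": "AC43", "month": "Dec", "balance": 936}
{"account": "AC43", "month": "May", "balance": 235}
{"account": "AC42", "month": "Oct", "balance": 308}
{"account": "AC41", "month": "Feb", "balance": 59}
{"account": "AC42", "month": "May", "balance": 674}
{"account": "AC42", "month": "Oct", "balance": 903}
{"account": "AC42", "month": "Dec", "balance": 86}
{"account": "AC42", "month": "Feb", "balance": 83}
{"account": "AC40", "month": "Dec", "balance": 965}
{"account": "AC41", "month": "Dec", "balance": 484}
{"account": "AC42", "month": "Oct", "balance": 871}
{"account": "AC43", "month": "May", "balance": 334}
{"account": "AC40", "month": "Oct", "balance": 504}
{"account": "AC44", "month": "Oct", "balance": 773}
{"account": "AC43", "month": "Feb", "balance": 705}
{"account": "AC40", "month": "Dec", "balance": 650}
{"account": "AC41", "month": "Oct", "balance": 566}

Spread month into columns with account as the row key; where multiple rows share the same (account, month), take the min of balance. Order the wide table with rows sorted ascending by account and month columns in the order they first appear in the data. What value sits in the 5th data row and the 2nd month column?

316

With rows sorted ascending by account, row 5 is account=AC44. month columns in first-appearance order: May, Feb, Dec, Oct; column 2 is Feb.
Long rows with account=AC44, month=Feb: min(316, 415, 727) = 316.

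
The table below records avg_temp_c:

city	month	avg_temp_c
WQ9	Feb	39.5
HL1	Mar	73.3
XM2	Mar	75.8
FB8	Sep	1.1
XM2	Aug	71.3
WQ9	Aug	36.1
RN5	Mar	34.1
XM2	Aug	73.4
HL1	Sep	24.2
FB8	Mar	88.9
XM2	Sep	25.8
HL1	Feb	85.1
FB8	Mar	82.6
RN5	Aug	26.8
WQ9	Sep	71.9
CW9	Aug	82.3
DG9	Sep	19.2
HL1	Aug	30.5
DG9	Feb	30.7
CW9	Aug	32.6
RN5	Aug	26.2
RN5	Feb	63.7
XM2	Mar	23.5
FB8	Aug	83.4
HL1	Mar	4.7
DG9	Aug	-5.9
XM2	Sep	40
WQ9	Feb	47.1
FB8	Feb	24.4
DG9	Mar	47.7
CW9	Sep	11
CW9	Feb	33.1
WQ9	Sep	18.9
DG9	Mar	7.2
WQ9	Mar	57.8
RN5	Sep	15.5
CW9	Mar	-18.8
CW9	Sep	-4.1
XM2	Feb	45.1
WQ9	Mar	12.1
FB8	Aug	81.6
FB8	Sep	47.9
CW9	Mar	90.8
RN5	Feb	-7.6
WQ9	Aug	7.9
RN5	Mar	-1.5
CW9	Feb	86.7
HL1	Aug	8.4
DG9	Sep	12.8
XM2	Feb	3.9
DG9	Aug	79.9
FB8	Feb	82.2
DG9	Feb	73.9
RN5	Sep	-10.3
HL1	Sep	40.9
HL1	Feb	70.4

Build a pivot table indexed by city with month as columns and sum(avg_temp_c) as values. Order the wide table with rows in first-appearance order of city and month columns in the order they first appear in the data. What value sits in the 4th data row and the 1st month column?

106.6

With rows in first-appearance order of city, row 4 is city=FB8. month columns in first-appearance order: Feb, Mar, Sep, Aug; column 1 is Feb.
Long rows with city=FB8, month=Feb: 24.4 + 82.2 = 106.6.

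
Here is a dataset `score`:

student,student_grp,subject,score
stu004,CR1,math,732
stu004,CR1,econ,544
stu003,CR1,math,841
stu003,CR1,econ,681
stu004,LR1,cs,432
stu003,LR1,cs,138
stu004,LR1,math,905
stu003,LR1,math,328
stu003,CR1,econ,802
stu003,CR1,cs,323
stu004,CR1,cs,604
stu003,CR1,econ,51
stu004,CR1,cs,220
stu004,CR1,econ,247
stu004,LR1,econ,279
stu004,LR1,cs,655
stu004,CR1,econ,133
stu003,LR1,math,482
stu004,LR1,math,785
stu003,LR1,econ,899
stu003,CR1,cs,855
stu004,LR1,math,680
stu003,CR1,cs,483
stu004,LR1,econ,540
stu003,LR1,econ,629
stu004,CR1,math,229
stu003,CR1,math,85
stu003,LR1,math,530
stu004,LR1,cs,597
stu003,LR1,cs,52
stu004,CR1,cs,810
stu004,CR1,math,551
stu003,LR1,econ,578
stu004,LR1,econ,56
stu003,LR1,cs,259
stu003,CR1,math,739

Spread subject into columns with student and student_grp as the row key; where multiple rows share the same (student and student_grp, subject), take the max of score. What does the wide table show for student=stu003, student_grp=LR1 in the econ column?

Rows with student=stu003, student_grp=LR1 and subject=econ: score values are 899, 629, 578.
max(899, 629, 578) = 899.

899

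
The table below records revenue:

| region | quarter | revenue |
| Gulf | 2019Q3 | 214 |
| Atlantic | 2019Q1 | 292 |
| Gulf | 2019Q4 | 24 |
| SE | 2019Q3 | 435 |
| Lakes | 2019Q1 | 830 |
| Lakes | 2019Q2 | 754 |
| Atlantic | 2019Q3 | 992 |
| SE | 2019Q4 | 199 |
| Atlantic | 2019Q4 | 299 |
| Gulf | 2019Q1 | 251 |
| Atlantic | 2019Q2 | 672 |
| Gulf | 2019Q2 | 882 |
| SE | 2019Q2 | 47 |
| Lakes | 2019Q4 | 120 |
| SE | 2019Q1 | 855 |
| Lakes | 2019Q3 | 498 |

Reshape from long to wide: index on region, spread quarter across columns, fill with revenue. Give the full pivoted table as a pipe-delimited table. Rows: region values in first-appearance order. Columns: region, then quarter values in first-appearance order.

Columns: region plus the 4 distinct quarter values (2019Q3, 2019Q1, 2019Q4, 2019Q2).
For example, row Gulf column 2019Q3 takes revenue=214 from the long row (Gulf, 2019Q3).

| region | 2019Q3 | 2019Q1 | 2019Q4 | 2019Q2 |
| Gulf | 214 | 251 | 24 | 882 |
| Atlantic | 992 | 292 | 299 | 672 |
| SE | 435 | 855 | 199 | 47 |
| Lakes | 498 | 830 | 120 | 754 |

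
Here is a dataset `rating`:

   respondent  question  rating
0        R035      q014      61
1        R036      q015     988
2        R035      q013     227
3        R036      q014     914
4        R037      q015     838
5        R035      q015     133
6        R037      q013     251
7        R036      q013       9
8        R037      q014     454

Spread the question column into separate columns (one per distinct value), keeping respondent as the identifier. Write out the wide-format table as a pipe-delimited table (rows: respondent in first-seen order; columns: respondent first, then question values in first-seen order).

| respondent | q014 | q015 | q013 |
| R035 | 61 | 133 | 227 |
| R036 | 914 | 988 | 9 |
| R037 | 454 | 838 | 251 |

Columns: respondent plus the 3 distinct question values (q014, q015, q013).
For example, row R035 column q014 takes rating=61 from the long row (R035, q014).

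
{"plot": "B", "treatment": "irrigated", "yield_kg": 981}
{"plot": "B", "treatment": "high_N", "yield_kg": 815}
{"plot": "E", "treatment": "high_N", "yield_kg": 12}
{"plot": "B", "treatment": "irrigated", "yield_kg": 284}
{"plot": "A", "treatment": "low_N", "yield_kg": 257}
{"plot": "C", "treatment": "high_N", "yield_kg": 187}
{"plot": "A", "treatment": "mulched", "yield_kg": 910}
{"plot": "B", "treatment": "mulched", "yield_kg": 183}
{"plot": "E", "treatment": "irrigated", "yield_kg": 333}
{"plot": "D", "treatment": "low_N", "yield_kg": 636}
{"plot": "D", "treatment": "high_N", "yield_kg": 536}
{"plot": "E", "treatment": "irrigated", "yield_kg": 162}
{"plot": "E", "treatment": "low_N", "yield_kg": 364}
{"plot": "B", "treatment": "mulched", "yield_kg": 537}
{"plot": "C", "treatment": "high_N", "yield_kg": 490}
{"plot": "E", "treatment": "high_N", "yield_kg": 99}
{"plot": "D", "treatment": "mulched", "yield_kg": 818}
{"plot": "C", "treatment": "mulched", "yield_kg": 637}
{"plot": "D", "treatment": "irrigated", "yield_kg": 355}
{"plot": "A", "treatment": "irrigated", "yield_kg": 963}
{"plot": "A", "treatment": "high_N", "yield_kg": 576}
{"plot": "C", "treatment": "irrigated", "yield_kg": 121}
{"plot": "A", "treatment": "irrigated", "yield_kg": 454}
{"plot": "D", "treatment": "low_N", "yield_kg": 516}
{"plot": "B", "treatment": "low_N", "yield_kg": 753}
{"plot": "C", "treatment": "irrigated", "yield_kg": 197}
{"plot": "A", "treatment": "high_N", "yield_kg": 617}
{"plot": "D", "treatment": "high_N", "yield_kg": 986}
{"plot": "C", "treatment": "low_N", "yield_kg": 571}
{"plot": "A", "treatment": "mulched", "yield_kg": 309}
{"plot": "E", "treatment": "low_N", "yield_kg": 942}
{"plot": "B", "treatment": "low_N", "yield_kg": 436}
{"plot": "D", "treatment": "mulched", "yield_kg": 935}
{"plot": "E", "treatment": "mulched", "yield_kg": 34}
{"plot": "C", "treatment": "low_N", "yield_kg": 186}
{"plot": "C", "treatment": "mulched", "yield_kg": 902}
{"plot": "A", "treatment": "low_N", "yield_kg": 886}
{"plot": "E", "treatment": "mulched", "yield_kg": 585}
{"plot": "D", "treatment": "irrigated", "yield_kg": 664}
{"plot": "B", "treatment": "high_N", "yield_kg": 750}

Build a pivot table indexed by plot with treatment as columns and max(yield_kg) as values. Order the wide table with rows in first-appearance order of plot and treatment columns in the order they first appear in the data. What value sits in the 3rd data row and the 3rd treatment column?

886

With rows in first-appearance order of plot, row 3 is plot=A. treatment columns in first-appearance order: irrigated, high_N, low_N, mulched; column 3 is low_N.
Long rows with plot=A, treatment=low_N: max(257, 886) = 886.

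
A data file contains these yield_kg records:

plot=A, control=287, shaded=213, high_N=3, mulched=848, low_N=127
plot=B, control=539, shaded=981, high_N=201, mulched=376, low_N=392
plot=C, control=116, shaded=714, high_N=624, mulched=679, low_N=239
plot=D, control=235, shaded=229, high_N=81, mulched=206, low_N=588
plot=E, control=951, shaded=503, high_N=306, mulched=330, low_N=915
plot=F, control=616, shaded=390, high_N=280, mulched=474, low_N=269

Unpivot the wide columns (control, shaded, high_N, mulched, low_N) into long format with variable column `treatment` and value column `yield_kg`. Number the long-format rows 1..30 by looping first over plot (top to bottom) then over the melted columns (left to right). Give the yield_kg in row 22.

30 rows total (6 × 5). Row 22: index ⌊(22-1)/5⌋ = 4 into plot → E; (22-1) mod 5 = 1 into the melted columns → shaded.
So row 22 is (E, shaded, 503); yield_kg = 503.

503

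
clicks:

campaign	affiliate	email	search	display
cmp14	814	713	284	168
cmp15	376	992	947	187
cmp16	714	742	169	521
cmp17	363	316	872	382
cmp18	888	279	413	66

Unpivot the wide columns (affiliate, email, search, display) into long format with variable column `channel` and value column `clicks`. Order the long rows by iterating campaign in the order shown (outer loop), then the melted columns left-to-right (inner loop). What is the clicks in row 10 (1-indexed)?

742

20 rows total (5 × 4). Row 10: index ⌊(10-1)/4⌋ = 2 into campaign → cmp16; (10-1) mod 4 = 1 into the melted columns → email.
So row 10 is (cmp16, email, 742); clicks = 742.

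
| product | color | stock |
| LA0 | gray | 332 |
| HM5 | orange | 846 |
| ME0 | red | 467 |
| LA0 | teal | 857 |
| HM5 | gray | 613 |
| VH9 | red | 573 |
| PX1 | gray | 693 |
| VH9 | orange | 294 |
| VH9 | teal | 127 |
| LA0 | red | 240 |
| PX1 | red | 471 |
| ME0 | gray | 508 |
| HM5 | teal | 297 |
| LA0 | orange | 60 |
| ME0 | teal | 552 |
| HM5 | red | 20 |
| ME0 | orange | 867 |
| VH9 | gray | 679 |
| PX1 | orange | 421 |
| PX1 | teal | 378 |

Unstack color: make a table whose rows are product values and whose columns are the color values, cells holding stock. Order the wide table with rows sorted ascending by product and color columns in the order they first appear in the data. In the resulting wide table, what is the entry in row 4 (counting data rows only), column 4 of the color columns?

378

With rows sorted ascending by product, row 4 is product=PX1. color columns in first-appearance order: gray, orange, red, teal; column 4 is teal.
Long rows with product=PX1, color=teal: stock = 378.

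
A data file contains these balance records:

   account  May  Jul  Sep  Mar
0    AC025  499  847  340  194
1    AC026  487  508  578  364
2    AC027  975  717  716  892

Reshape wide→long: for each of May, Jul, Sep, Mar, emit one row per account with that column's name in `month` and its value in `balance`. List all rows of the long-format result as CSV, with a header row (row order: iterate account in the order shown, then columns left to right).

account,month,balance
AC025,May,499
AC025,Jul,847
AC025,Sep,340
AC025,Mar,194
AC026,May,487
AC026,Jul,508
AC026,Sep,578
AC026,Mar,364
AC027,May,975
AC027,Jul,717
AC027,Sep,716
AC027,Mar,892

Each (account, column) pair becomes one row: 3 × 4 = 12 rows.
For example, (AC025, May) → balance=499.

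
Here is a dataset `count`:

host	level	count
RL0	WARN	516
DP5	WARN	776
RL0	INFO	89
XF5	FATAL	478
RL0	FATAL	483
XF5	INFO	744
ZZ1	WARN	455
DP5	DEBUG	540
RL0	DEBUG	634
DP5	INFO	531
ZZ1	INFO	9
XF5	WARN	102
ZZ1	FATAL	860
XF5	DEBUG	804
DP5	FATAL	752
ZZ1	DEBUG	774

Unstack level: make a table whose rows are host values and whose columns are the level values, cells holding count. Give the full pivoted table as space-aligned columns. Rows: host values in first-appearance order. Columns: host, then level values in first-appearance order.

Columns: host plus the 4 distinct level values (WARN, INFO, FATAL, DEBUG).
For example, row RL0 column WARN takes count=516 from the long row (RL0, WARN).

host  WARN  INFO  FATAL  DEBUG
RL0   516   89    483    634  
DP5   776   531   752    540  
XF5   102   744   478    804  
ZZ1   455   9     860    774  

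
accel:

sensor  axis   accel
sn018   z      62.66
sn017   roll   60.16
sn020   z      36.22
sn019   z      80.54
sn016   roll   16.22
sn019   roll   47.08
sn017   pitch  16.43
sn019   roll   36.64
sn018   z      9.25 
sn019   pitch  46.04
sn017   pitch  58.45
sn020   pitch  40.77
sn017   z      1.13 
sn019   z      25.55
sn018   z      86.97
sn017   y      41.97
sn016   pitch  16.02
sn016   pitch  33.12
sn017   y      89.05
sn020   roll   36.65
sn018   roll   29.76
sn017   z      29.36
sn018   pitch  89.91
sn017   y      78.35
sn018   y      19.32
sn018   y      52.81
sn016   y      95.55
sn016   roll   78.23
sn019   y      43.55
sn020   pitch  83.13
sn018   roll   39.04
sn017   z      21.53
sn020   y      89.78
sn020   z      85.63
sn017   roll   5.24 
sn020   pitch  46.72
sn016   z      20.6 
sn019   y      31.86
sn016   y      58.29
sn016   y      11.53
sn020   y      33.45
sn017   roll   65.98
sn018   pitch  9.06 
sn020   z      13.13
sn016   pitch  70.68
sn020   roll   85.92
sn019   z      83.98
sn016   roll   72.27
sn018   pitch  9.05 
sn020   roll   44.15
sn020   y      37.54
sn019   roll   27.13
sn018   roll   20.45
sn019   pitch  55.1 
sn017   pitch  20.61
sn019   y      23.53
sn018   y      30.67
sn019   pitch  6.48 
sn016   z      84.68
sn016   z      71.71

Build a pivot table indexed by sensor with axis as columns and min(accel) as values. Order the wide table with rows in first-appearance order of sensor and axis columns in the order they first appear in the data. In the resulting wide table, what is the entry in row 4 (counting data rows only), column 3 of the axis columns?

With rows in first-appearance order of sensor, row 4 is sensor=sn019. axis columns in first-appearance order: z, roll, pitch, y; column 3 is pitch.
Long rows with sensor=sn019, axis=pitch: min(46.04, 55.1, 6.48) = 6.48.

6.48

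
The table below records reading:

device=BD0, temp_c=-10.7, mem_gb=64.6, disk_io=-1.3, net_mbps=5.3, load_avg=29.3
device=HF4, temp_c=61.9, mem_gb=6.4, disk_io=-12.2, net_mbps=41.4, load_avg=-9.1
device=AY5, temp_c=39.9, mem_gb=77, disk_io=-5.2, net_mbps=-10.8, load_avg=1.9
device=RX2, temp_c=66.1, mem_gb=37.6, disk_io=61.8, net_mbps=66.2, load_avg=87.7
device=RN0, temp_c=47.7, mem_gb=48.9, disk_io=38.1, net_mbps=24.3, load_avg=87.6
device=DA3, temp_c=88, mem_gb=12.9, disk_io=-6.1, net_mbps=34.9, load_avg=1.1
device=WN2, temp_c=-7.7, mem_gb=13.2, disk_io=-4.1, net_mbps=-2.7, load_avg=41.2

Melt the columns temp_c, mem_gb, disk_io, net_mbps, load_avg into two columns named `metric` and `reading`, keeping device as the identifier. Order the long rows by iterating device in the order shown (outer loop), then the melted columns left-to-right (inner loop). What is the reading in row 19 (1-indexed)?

66.2

35 rows total (7 × 5). Row 19: index ⌊(19-1)/5⌋ = 3 into device → RX2; (19-1) mod 5 = 3 into the melted columns → net_mbps.
So row 19 is (RX2, net_mbps, 66.2); reading = 66.2.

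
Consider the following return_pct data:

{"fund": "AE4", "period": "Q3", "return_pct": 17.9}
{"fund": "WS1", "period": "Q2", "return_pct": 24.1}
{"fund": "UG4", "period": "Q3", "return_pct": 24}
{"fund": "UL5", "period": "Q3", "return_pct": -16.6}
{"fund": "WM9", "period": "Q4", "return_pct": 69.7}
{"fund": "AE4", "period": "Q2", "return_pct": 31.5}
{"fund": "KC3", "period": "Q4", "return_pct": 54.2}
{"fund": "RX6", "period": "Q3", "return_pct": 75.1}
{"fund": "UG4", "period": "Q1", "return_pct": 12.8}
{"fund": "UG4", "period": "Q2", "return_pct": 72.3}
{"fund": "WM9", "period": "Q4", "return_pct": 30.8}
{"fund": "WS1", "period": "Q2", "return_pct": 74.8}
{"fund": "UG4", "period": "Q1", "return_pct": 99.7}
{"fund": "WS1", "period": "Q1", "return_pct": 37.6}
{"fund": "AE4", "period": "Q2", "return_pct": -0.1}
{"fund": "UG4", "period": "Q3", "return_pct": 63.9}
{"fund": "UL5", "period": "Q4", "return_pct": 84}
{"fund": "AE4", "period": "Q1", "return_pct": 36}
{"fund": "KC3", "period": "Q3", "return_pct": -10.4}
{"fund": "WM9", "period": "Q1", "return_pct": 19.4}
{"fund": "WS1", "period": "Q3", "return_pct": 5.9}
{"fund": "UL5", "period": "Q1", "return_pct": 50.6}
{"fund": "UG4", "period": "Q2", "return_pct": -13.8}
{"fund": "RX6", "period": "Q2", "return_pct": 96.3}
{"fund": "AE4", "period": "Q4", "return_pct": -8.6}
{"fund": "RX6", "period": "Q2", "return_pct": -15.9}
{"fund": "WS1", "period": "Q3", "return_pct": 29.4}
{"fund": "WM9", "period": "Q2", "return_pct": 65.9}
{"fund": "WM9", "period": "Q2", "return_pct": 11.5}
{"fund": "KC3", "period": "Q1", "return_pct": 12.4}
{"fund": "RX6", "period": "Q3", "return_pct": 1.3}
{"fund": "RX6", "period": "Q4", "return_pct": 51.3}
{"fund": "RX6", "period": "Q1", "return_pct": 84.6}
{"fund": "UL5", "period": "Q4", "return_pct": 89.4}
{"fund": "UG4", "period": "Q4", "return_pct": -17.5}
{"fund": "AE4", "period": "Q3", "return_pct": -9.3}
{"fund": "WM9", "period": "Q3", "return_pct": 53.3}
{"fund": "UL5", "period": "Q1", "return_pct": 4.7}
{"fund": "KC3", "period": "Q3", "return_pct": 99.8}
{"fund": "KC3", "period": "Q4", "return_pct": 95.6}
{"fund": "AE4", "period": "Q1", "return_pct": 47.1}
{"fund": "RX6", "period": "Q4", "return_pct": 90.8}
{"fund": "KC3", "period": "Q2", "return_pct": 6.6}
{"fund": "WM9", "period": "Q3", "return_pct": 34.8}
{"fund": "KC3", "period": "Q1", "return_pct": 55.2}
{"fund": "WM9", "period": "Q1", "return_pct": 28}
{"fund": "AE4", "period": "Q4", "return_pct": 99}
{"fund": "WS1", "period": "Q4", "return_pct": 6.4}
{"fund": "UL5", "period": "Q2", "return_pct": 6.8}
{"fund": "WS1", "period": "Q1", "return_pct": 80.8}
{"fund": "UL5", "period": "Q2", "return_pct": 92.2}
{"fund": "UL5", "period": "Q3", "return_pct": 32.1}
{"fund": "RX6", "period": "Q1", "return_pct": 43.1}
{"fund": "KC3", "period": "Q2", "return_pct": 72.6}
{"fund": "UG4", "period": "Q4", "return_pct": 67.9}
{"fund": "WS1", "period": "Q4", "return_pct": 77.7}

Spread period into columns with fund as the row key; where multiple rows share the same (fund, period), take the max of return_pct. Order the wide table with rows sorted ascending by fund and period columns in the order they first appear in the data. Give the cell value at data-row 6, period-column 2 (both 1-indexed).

With rows sorted ascending by fund, row 6 is fund=WM9. period columns in first-appearance order: Q3, Q2, Q4, Q1; column 2 is Q2.
Long rows with fund=WM9, period=Q2: max(65.9, 11.5) = 65.9.

65.9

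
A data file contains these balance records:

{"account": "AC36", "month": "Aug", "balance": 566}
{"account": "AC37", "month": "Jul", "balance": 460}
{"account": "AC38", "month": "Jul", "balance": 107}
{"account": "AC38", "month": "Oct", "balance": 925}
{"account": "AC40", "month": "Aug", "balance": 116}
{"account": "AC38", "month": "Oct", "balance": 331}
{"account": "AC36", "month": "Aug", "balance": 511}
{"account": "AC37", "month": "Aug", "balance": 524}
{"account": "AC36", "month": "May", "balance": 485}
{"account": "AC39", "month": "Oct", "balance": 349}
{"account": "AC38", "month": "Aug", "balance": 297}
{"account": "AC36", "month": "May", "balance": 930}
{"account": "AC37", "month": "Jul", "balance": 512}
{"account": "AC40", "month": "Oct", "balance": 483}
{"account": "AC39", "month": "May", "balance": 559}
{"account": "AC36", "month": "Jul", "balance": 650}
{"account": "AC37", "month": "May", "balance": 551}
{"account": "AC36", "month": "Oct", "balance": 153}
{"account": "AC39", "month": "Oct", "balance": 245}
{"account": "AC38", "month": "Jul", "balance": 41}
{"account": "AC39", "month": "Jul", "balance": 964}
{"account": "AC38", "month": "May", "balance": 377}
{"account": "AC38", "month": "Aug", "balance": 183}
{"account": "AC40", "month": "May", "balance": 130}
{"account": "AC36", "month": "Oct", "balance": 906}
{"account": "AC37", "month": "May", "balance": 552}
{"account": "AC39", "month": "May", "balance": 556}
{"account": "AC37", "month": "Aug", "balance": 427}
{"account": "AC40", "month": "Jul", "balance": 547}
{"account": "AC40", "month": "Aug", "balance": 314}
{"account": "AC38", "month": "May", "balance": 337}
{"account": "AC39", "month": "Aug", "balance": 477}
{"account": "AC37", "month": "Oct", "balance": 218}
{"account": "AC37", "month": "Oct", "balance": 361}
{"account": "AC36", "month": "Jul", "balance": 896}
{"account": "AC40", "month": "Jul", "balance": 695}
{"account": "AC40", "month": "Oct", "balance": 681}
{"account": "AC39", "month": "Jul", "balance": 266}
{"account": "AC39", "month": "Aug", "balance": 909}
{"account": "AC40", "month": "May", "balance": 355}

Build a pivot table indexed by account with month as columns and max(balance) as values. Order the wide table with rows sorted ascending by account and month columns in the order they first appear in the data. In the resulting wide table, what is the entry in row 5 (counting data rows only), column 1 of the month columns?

With rows sorted ascending by account, row 5 is account=AC40. month columns in first-appearance order: Aug, Jul, Oct, May; column 1 is Aug.
Long rows with account=AC40, month=Aug: max(116, 314) = 314.

314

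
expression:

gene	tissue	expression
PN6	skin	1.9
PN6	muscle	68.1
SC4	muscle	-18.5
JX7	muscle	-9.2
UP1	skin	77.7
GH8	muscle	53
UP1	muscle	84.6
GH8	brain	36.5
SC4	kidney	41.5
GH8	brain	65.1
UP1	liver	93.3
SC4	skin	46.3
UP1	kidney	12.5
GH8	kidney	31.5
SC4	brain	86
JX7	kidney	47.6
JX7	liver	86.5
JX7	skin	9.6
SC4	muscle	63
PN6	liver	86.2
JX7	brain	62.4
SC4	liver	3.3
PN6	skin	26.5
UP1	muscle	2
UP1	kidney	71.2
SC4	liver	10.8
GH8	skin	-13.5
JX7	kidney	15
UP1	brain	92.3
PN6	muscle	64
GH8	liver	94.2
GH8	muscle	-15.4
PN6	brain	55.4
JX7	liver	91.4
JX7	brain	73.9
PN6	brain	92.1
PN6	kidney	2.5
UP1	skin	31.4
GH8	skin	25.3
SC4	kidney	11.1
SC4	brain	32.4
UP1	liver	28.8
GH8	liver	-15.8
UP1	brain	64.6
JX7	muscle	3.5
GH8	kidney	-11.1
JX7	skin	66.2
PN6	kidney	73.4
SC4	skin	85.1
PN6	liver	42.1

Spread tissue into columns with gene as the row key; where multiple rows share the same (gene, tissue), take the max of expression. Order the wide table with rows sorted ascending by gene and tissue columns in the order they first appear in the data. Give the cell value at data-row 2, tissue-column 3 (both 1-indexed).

With rows sorted ascending by gene, row 2 is gene=JX7. tissue columns in first-appearance order: skin, muscle, brain, kidney, liver; column 3 is brain.
Long rows with gene=JX7, tissue=brain: max(62.4, 73.9) = 73.9.

73.9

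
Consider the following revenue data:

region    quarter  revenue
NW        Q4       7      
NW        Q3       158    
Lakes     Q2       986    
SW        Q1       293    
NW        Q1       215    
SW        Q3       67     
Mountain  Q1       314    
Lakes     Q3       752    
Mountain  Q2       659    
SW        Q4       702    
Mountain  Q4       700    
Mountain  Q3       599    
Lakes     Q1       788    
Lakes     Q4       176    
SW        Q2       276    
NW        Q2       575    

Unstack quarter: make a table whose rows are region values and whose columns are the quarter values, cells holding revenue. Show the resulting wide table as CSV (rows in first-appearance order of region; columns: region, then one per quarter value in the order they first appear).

Columns: region plus the 4 distinct quarter values (Q4, Q3, Q2, Q1).
For example, row NW column Q4 takes revenue=7 from the long row (NW, Q4).

region,Q4,Q3,Q2,Q1
NW,7,158,575,215
Lakes,176,752,986,788
SW,702,67,276,293
Mountain,700,599,659,314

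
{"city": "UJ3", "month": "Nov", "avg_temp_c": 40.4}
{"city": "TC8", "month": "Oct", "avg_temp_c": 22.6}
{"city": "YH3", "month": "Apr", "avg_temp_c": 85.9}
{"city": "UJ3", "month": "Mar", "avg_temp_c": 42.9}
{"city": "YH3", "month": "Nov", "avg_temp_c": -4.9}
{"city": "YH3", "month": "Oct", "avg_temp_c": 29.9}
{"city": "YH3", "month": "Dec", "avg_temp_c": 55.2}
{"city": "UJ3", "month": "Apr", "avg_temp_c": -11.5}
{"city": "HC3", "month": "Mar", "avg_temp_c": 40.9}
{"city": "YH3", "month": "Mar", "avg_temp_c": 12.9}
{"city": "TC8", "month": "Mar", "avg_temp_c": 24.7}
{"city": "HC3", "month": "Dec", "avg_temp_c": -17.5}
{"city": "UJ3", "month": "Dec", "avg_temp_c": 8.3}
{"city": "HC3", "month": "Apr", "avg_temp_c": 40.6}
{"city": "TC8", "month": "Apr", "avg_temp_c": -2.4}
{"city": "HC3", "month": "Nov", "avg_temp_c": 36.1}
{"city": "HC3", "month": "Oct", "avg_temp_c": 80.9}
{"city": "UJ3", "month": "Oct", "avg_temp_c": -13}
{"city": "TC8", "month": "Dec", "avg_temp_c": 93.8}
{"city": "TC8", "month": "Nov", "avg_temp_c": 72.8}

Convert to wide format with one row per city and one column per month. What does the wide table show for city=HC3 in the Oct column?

Wide layout: rows indexed by city, columns are the 5 distinct month values (Nov, Oct, Apr, Mar, Dec).
Cell (city=HC3, month=Oct) draws from the long row where city=HC3 and month=Oct, which has avg_temp_c=80.9.

80.9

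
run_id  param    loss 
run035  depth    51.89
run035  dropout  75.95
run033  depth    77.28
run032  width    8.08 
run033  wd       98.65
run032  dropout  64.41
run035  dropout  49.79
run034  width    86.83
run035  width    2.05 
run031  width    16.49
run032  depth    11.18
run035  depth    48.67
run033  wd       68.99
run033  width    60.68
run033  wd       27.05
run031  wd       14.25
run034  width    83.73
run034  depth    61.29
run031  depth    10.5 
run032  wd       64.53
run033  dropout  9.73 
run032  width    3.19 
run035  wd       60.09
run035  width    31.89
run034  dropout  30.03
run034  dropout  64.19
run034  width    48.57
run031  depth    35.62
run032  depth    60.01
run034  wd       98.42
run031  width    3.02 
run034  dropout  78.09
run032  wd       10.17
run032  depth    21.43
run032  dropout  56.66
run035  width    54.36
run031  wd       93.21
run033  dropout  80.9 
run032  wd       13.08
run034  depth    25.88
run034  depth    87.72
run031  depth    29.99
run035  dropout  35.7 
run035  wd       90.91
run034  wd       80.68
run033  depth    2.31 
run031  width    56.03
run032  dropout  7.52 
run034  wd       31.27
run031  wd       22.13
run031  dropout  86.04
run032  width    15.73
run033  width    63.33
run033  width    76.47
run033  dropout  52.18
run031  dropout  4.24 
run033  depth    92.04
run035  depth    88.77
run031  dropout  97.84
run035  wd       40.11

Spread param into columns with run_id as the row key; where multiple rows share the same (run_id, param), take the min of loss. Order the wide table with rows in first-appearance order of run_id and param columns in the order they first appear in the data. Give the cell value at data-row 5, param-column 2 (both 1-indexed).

4.24

With rows in first-appearance order of run_id, row 5 is run_id=run031. param columns in first-appearance order: depth, dropout, width, wd; column 2 is dropout.
Long rows with run_id=run031, param=dropout: min(86.04, 4.24, 97.84) = 4.24.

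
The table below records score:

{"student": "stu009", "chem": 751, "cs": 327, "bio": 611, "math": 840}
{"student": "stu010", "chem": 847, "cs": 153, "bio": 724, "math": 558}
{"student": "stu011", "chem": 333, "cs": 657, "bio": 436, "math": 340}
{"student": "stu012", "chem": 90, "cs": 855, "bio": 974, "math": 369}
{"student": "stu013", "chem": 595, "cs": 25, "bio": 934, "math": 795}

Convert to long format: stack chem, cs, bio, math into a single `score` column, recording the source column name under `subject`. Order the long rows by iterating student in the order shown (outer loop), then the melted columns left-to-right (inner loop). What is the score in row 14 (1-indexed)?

855

20 rows total (5 × 4). Row 14: index ⌊(14-1)/4⌋ = 3 into student → stu012; (14-1) mod 4 = 1 into the melted columns → cs.
So row 14 is (stu012, cs, 855); score = 855.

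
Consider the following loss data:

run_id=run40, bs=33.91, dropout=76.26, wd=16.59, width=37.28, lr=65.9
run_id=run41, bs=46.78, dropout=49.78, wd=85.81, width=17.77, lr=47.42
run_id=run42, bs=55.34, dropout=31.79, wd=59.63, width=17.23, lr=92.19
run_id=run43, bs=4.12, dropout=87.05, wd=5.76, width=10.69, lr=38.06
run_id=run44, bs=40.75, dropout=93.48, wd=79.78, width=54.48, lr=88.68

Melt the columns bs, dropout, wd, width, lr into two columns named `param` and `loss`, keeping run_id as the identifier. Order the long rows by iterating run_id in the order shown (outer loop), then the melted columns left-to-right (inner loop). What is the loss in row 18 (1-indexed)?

25 rows total (5 × 5). Row 18: index ⌊(18-1)/5⌋ = 3 into run_id → run43; (18-1) mod 5 = 2 into the melted columns → wd.
So row 18 is (run43, wd, 5.76); loss = 5.76.

5.76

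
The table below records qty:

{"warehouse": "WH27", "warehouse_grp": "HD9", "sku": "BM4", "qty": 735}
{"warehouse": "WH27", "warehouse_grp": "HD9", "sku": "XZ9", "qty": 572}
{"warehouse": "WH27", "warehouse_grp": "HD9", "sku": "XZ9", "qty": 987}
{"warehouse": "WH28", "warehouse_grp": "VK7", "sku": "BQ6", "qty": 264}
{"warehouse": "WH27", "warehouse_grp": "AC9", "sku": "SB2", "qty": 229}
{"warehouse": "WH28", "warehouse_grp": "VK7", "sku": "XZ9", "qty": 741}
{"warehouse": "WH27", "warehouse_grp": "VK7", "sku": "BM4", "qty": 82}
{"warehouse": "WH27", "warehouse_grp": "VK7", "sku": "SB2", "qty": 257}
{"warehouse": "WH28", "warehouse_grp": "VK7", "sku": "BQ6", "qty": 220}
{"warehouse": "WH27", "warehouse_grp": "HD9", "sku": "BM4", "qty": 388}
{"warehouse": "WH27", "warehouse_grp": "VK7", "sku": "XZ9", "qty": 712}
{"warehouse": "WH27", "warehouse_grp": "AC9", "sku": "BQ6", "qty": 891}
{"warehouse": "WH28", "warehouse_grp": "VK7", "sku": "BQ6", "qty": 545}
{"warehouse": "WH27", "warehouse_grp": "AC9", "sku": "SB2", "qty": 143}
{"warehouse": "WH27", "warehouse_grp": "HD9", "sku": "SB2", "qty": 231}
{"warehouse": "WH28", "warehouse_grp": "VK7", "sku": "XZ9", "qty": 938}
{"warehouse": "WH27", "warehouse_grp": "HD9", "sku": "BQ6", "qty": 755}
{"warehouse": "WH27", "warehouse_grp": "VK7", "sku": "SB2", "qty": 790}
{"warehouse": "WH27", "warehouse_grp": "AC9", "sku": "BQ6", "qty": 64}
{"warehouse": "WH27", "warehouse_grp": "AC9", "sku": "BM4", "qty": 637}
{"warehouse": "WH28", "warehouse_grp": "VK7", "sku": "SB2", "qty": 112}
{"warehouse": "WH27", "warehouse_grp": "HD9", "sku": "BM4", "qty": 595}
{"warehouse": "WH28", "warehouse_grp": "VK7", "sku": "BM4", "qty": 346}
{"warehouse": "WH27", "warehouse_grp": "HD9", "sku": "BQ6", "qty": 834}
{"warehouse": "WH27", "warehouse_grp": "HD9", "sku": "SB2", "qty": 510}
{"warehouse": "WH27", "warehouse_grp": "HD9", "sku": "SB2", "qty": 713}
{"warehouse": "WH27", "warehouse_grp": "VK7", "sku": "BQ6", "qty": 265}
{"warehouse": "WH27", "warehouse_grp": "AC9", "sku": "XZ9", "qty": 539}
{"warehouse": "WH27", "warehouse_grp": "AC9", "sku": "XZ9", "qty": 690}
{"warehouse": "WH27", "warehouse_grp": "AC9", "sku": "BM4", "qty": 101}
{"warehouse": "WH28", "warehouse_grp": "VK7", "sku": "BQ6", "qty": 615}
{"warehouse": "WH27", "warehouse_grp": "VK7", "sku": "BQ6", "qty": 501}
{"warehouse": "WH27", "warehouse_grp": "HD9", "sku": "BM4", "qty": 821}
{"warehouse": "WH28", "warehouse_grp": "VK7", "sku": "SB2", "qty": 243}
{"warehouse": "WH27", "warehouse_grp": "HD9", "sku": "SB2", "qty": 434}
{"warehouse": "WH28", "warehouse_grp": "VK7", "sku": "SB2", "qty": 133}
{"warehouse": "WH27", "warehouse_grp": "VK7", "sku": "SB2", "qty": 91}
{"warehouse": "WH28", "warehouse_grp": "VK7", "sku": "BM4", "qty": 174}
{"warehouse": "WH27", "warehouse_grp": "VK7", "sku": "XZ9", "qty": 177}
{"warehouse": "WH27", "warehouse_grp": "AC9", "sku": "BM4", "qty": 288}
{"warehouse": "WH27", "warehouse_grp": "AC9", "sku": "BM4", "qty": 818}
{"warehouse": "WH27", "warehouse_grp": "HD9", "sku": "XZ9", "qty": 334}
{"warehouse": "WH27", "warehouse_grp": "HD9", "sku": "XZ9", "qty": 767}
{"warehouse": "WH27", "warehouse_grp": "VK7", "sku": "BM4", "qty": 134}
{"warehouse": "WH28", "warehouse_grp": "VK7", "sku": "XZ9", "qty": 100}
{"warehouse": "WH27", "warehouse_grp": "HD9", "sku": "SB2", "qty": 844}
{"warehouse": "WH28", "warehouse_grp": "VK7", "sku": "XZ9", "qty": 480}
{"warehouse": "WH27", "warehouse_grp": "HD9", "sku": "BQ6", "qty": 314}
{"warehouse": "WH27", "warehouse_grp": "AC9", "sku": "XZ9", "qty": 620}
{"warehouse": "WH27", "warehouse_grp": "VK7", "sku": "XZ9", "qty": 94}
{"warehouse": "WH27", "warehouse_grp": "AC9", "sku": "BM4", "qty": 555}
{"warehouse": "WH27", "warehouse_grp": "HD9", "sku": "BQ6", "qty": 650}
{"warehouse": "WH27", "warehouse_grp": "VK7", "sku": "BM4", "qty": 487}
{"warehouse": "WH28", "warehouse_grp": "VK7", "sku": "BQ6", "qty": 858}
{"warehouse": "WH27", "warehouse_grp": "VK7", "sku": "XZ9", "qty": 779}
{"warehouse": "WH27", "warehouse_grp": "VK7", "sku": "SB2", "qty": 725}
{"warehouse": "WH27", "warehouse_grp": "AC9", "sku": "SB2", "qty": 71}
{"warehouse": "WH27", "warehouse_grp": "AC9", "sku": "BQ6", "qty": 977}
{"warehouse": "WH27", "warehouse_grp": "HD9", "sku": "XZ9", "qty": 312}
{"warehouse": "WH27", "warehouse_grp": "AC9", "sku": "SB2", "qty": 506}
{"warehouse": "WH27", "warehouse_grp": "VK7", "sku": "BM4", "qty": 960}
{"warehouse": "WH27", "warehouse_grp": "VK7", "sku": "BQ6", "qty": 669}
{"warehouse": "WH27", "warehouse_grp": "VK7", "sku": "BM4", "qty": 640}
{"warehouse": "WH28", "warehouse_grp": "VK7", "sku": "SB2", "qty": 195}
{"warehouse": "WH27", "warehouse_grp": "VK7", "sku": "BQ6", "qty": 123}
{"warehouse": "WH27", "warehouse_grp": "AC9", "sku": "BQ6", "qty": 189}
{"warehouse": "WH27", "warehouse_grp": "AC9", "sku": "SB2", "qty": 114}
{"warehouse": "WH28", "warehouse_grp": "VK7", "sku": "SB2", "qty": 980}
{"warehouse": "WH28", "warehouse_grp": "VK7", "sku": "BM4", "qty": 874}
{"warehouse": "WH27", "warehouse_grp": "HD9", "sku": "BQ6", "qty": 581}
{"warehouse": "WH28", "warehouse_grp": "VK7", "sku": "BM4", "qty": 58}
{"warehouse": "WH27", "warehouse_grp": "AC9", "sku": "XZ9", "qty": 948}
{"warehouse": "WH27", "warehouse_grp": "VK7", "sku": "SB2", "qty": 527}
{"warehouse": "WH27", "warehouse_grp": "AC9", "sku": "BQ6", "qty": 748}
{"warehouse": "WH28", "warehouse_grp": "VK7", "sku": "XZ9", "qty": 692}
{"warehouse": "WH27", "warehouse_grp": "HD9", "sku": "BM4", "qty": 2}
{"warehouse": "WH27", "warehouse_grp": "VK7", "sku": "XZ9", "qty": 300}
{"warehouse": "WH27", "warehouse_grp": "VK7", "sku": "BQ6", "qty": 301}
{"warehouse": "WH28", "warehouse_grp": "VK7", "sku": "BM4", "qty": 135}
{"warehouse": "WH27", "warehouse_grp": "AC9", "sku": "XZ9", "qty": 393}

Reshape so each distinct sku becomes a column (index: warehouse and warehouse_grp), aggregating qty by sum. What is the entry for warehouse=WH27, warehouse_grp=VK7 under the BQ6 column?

1859

Rows with warehouse=WH27, warehouse_grp=VK7 and sku=BQ6: qty values are 265, 501, 669, 123, 301.
265 + 501 + 669 + 123 + 301 = 1859.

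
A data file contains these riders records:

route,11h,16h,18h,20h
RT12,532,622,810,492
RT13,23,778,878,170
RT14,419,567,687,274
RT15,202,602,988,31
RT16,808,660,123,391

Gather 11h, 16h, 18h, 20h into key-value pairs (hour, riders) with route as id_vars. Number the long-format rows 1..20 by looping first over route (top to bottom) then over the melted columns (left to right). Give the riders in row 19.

123

20 rows total (5 × 4). Row 19: index ⌊(19-1)/4⌋ = 4 into route → RT16; (19-1) mod 4 = 2 into the melted columns → 18h.
So row 19 is (RT16, 18h, 123); riders = 123.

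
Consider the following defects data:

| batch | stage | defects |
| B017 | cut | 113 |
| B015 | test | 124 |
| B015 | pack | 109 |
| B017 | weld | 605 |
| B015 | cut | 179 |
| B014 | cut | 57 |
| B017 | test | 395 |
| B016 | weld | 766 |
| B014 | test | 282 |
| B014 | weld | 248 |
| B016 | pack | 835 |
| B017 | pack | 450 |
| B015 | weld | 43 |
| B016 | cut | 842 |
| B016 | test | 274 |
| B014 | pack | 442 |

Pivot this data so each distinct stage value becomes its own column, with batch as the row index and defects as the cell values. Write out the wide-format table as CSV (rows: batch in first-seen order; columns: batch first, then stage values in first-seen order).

batch,cut,test,pack,weld
B017,113,395,450,605
B015,179,124,109,43
B014,57,282,442,248
B016,842,274,835,766

Columns: batch plus the 4 distinct stage values (cut, test, pack, weld).
For example, row B017 column cut takes defects=113 from the long row (B017, cut).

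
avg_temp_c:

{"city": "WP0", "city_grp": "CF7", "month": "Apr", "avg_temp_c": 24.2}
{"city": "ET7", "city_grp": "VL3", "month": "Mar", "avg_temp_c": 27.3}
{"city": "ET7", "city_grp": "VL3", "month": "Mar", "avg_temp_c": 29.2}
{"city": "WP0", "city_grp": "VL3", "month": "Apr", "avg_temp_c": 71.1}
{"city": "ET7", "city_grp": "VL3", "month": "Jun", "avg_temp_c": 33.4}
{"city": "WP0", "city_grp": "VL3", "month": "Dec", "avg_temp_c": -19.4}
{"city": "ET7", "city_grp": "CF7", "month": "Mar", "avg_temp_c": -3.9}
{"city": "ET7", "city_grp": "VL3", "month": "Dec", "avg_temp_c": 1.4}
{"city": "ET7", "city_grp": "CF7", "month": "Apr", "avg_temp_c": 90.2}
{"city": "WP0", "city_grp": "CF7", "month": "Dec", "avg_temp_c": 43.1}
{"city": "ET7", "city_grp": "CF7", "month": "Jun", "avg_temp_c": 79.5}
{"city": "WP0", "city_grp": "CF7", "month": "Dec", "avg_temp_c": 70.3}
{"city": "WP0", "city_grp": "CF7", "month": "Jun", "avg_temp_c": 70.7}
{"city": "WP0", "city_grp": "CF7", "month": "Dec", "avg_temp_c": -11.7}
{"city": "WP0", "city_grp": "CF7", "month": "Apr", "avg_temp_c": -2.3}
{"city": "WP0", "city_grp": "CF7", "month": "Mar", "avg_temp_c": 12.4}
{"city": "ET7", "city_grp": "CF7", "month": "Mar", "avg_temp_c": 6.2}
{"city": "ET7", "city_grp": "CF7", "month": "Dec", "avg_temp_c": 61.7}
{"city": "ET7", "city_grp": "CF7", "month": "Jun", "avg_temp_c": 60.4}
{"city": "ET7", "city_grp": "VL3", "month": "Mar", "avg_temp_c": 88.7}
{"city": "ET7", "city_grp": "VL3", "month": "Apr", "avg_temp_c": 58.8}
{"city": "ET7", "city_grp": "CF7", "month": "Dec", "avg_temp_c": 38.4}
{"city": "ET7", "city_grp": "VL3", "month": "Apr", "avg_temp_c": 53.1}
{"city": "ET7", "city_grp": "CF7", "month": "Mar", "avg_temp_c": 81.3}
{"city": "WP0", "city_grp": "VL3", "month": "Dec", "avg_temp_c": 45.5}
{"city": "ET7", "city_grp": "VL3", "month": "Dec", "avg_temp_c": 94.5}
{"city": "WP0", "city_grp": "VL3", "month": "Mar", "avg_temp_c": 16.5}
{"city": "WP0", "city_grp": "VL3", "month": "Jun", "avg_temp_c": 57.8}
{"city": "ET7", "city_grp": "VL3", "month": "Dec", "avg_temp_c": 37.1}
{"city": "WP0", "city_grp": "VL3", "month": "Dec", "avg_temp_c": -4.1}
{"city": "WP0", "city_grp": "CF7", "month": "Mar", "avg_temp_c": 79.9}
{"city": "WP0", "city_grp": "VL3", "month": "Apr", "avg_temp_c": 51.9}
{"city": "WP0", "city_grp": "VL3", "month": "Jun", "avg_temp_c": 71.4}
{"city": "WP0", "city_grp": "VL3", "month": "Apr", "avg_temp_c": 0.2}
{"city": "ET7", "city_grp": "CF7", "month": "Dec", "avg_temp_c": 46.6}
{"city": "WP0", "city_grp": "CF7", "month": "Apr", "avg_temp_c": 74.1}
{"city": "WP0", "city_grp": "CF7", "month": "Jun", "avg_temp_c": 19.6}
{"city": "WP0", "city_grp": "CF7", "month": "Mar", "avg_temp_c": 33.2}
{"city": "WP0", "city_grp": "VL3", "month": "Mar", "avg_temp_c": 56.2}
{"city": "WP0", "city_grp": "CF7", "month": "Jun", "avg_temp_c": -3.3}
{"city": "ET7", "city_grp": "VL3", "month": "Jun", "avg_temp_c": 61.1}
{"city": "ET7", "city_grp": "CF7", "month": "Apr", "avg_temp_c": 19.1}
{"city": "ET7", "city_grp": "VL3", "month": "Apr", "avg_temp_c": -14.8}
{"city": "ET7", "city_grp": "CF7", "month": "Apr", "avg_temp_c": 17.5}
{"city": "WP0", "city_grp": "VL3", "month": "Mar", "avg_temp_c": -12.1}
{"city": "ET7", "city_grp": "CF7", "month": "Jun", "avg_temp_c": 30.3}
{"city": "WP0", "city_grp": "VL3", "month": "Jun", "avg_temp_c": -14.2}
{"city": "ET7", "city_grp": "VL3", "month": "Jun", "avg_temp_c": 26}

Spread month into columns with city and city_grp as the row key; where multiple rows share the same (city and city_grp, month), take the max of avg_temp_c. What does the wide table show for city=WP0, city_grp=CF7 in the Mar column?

79.9

Rows with city=WP0, city_grp=CF7 and month=Mar: avg_temp_c values are 12.4, 79.9, 33.2.
max(12.4, 79.9, 33.2) = 79.9.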